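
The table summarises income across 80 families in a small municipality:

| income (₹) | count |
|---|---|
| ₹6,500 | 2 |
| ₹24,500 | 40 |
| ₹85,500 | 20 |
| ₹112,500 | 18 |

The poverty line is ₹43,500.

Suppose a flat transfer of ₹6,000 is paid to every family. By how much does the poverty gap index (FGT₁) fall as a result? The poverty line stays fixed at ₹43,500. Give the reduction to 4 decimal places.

0.0724

Before: below the line — 2×₹6,500, 40×₹24,500; poverty gap index (FGT₁) = 0.239655.
After the ₹6,000 transfer: below the line — 2×₹12,500, 40×₹30,500; poverty gap index (FGT₁) = 0.167241.
Reduction = 0.239655 − 0.167241 = 0.0724.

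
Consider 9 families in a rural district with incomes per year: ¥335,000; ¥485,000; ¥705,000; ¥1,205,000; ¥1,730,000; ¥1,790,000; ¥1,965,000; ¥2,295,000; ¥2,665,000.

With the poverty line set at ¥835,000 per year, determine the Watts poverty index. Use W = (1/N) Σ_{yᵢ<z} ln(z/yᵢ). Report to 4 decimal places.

Incomes under z: ¥335,000, ¥485,000, ¥705,000 (q = 3 of N = 9).
Log gaps: ln(835000/335000) = 0.9133; ln(835000/485000) = 0.5433; ln(835000/705000) = 0.1692.
W = 1.625818 / 9 = 0.1806.

0.1806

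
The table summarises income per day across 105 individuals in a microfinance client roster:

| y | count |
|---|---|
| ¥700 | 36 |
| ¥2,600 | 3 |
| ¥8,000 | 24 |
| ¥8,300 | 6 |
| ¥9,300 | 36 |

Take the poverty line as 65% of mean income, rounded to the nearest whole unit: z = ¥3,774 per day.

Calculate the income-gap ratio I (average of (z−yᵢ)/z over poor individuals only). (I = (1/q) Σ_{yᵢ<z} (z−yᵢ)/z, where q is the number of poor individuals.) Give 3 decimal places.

0.776

Incomes under z: 36×¥700, 3×¥2,600 (q = 39 of N = 105).
Relative gaps: 0.8145 (×36), 0.3111 (×3); sum = 30.255962.
I averages over the q = 39 poor units only: 30.255962 / 39 = 0.776.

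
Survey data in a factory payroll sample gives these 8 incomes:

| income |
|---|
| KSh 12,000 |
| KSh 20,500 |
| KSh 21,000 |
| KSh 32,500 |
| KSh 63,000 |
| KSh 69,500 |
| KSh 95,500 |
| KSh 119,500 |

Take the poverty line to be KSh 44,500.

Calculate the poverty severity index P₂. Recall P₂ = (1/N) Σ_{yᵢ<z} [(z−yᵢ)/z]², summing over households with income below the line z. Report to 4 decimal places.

0.1470

Below the line: KSh 12,000, KSh 20,500, KSh 21,000, KSh 32,500 (q = 4 of N = 8).
Gap ratios (z−y)/z: (44500−12000)/44500 = 0.7303; (44500−20500)/44500 = 0.5393; (44500−21000)/44500 = 0.5281; (44500−32500)/44500 = 0.2697.
Squared: 0.5334; 0.2909; 0.2789; 0.0727.
Sum = 1.175862; P₂ = 1.175862 / 8 = 0.1470.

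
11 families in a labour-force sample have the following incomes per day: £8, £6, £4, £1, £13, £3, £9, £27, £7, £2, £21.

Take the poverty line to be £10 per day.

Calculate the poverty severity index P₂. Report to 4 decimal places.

Incomes under z: £1, £2, £3, £4, £6, £7, £8, £9 (q = 8 of N = 11).
Gap ratios (z−y)/z: (10−1)/10 = 0.9000; (10−2)/10 = 0.8000; (10−3)/10 = 0.7000; (10−4)/10 = 0.6000; (10−6)/10 = 0.4000; (10−7)/10 = 0.3000; (10−8)/10 = 0.2000; (10−9)/10 = 0.1000.
Squared: 0.8100; 0.6400; 0.4900; 0.3600; 0.1600; 0.0900; 0.0400; 0.0100.
Sum = 2.600000; P₂ = 2.600000 / 11 = 0.2364.

0.2364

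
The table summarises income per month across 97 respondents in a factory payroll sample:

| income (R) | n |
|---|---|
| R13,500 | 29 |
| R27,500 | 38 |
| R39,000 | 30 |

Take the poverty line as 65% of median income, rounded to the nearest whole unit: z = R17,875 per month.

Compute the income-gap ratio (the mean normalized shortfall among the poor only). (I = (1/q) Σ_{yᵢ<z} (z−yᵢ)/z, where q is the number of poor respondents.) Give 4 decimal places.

Below z: 29×R13,500 (q = 29 of N = 97).
Relative gaps: 0.2448 (×29); sum = 7.097902.
I averages over the q = 29 poor units only: 7.097902 / 29 = 0.2448.

0.2448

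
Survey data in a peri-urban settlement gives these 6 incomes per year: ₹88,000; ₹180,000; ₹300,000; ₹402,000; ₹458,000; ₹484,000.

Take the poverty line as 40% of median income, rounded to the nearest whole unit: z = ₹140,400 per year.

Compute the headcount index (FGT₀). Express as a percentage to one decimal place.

1 of the 6 families have income below ₹140,400.
H = 1/6 = 16.7%.

16.7%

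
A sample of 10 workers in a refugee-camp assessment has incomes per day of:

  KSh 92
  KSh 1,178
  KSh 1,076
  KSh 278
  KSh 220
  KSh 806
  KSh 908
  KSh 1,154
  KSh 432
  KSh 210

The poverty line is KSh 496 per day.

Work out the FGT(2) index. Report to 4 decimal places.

Poor units: KSh 92, KSh 210, KSh 220, KSh 278, KSh 432 (q = 5 of N = 10).
Normalized shortfalls: (496−92)/496 = 0.8145; (496−210)/496 = 0.5766; (496−220)/496 = 0.5565; (496−278)/496 = 0.4395; (496−432)/496 = 0.1290.
Squared: 0.6634; 0.3325; 0.3096; 0.1932; 0.0166.
Sum = 1.515381; P₂ = 1.515381 / 10 = 0.1515.

0.1515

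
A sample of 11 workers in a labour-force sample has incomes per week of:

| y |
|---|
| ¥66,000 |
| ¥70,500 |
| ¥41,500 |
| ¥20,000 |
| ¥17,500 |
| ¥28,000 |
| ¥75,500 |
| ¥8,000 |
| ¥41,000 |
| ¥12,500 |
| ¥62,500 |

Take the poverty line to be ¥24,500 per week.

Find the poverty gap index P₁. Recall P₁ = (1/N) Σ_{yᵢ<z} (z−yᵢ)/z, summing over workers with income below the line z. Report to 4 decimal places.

Incomes under z: ¥8,000, ¥12,500, ¥17,500, ¥20,000 (q = 4 of N = 11).
Relative gaps: (24500−8000)/24500 = 0.6735; (24500−12500)/24500 = 0.4898; (24500−17500)/24500 = 0.2857; (24500−20000)/24500 = 0.1837.
Sum of shortfalls = 1.632653; P₁ averages over all N: 1.632653 / 11 = 0.1484.

0.1484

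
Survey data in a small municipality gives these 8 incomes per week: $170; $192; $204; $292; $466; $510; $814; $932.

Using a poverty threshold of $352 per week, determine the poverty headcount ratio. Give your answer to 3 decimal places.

0.500

4 of the 8 respondents have income below $352.
H = 4/8 = 0.500.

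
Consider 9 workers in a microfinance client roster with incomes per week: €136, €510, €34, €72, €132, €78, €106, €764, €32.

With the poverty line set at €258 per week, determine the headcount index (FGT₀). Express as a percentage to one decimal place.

77.8%

7 of the 9 workers have income below €258.
H = 7/9 = 77.8%.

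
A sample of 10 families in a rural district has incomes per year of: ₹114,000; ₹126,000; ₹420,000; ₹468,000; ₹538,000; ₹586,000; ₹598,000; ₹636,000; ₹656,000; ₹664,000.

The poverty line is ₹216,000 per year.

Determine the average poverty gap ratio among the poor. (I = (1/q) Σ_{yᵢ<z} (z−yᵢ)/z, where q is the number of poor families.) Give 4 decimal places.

0.4444

Below z: ₹114,000, ₹126,000 (q = 2 of N = 10).
Shortfall ratios (z−y)/z: 0.4722, 0.4167; sum = 0.888889.
I averages over the q = 2 poor units only: 0.888889 / 2 = 0.4444.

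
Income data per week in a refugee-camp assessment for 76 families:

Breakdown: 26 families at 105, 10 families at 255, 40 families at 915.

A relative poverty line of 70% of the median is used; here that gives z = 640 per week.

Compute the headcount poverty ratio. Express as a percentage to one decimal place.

47.4%

36 of the 76 families have income below 640.
H = 36/76 = 47.4%.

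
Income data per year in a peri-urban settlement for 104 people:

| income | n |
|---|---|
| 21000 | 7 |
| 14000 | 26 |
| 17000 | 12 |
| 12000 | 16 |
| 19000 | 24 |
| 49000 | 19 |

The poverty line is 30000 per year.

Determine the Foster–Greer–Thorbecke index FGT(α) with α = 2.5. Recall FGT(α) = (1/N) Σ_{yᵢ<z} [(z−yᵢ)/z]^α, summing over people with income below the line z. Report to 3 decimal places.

Incomes under z: 16×12000, 26×14000, 12×17000, 24×19000, 7×21000 (q = 85 of N = 104).
Relative gaps: (30000−12000)/30000 = 0.6000 (×16); (30000−14000)/30000 = 0.5333 (×26); (30000−17000)/30000 = 0.4333 (×12); (30000−19000)/30000 = 0.3667 (×24); (30000−21000)/30000 = 0.3000 (×7).
Raised to α = 2.5: 0.27885 (×16); 0.20773 (×26); 0.12361 (×12); 0.08141 (×24); 0.04930 (×7).
Sum = 13.644861; FGT(2.5) = 13.644861 / 104 = 0.131.

0.131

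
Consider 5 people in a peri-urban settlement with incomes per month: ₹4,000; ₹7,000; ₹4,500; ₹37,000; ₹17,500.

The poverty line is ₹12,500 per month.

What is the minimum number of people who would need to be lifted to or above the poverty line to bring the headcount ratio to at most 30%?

Currently q = 3 of N = 5 are below the line (H = 0.600).
A headcount ratio of at most 30% allows at most ⌊0.30 × 5⌋ = 1 poor people.
So at least 3 − 1 = 2 must be lifted.

2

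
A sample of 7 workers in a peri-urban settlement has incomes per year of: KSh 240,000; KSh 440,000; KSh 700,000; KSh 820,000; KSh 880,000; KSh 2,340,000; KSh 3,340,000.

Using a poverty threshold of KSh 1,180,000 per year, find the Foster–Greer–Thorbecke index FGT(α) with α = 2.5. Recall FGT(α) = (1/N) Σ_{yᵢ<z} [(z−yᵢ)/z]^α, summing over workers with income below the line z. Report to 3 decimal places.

0.152

Below the line: KSh 240,000, KSh 440,000, KSh 700,000, KSh 820,000, KSh 880,000 (q = 5 of N = 7).
Shortfall ratios: (1180000−240000)/1180000 = 0.7966; (1180000−440000)/1180000 = 0.6271; (1180000−700000)/1180000 = 0.4068; (1180000−820000)/1180000 = 0.3051; (1180000−880000)/1180000 = 0.2542.
Raised to α = 2.5: 0.56639; 0.31144; 0.10554; 0.05141; 0.03259.
Sum = 1.067366; FGT(2.5) = 1.067366 / 7 = 0.152.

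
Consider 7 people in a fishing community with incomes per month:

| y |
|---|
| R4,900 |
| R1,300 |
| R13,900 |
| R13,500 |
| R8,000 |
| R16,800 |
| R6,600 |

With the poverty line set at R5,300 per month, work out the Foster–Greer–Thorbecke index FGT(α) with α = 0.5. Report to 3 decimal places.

0.163

Below the line: R1,300, R4,900 (q = 2 of N = 7).
Normalized shortfalls: (5300−1300)/5300 = 0.7547; (5300−4900)/5300 = 0.0755.
Raised to α = 0.5: 0.86874; 0.27472.
Sum = 1.143466; FGT(0.5) = 1.143466 / 7 = 0.163.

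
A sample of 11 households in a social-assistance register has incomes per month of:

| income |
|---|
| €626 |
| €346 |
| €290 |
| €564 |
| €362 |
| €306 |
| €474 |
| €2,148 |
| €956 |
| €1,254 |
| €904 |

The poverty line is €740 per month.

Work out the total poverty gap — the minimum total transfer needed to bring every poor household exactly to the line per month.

Below z: €290, €306, €346, €362, €474, €564, €626 (q = 7 of N = 11).
Individual gaps: 740−290 = 450; 740−306 = 434; 740−346 = 394; 740−362 = 378; 740−474 = 266; 740−564 = 176; 740−626 = 114.
Aggregate gap = €2,212.

€2,212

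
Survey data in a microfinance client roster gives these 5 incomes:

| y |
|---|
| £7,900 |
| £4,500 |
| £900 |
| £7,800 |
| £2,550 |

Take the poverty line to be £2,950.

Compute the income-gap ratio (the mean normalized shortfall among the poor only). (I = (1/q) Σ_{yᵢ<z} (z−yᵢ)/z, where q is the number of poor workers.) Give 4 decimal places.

Below z: £900, £2,550 (q = 2 of N = 5).
Relative gaps: 0.6949, 0.1356; sum = 0.830508.
I averages over the q = 2 poor units only: 0.830508 / 2 = 0.4153.

0.4153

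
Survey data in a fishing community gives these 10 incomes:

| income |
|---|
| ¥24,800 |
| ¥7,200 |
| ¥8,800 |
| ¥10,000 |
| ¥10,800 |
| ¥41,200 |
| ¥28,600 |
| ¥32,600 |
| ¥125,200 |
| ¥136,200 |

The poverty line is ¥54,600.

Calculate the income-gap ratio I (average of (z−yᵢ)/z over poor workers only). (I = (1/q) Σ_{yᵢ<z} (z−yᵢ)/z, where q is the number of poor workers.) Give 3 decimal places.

Incomes under z: ¥7,200, ¥8,800, ¥10,000, ¥10,800, ¥24,800, ¥28,600, ¥32,600, ¥41,200 (q = 8 of N = 10).
Relative gaps: 0.8681, 0.8388, 0.8168, 0.8022, 0.5458, 0.4762, 0.4029, 0.2454; sum = 4.996337.
The income-gap ratio divides by q (the poor only): 4.996337 / 8 = 0.625.

0.625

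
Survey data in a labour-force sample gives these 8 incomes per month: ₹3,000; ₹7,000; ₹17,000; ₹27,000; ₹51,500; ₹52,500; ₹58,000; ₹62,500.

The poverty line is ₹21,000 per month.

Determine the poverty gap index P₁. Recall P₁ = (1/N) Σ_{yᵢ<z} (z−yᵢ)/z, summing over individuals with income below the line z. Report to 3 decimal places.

0.214

Below the line: ₹3,000, ₹7,000, ₹17,000 (q = 3 of N = 8).
Shortfall ratios: (21000−3000)/21000 = 0.8571; (21000−7000)/21000 = 0.6667; (21000−17000)/21000 = 0.1905.
Σ = 1.714286. Dividing by the full population N = 8 gives P₁ = 0.214.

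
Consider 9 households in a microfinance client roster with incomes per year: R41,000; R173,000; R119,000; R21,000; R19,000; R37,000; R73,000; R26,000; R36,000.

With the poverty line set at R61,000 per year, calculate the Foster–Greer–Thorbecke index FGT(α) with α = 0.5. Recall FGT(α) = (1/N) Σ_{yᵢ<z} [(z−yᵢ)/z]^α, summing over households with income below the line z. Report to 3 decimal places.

Below the line: R19,000, R21,000, R26,000, R36,000, R37,000, R41,000 (q = 6 of N = 9).
Normalized shortfalls: (61000−19000)/61000 = 0.6885; (61000−21000)/61000 = 0.6557; (61000−26000)/61000 = 0.5738; (61000−36000)/61000 = 0.4098; (61000−37000)/61000 = 0.3934; (61000−41000)/61000 = 0.3279.
Raised to α = 0.5: 0.82977; 0.80978; 0.75748; 0.64018; 0.62725; 0.57260.
Sum = 4.237059; FGT(0.5) = 4.237059 / 9 = 0.471.

0.471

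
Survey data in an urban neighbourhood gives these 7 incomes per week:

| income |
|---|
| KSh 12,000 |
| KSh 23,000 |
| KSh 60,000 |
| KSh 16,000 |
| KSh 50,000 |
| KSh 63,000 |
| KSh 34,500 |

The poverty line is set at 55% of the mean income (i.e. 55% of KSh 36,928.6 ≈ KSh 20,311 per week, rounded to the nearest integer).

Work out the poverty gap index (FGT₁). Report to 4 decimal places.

0.0888

Below z: KSh 12,000, KSh 16,000 (q = 2 of N = 7).
Normalized shortfalls: (20311−12000)/20311 = 0.4092; (20311−16000)/20311 = 0.2122.
Sum of shortfalls = 0.621437; P₁ averages over all N: 0.621437 / 7 = 0.0888.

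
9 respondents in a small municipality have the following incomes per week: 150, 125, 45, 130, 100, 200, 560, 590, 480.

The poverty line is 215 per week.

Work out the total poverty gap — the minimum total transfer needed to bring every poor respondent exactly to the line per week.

540

Incomes under z: 45, 100, 125, 130, 150, 200 (q = 6 of N = 9).
Individual gaps: 215−45 = 170; 215−100 = 115; 215−125 = 90; 215−130 = 85; 215−150 = 65; 215−200 = 15.
Aggregate gap = 540.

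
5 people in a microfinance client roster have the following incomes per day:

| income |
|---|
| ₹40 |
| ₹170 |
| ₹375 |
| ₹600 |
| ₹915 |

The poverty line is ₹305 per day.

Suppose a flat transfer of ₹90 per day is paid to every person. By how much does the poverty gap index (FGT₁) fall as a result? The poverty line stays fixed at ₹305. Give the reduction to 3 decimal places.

0.118

Before: below the line — ₹40, ₹170; poverty gap index (FGT₁) = 0.26230.
After the ₹90 transfer: below the line — ₹130, ₹260; poverty gap index (FGT₁) = 0.14426.
Reduction = 0.26230 − 0.14426 = 0.118.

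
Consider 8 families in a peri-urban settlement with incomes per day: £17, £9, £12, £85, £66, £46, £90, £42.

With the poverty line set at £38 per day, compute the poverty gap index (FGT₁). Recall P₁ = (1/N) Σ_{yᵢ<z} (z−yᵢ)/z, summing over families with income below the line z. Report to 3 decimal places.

0.250

Below z: £9, £12, £17 (q = 3 of N = 8).
Relative gaps: (38−9)/38 = 0.7632; (38−12)/38 = 0.6842; (38−17)/38 = 0.5526.
Sum of shortfalls = 2.000000; P₁ averages over all N: 2.000000 / 8 = 0.250.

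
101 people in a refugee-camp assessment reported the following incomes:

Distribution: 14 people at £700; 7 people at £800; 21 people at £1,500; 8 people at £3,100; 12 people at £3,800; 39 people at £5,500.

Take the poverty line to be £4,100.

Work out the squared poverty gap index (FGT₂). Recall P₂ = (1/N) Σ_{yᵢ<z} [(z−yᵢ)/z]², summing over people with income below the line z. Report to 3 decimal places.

0.229

Incomes under z: 14×£700, 7×£800, 21×£1,500, 8×£3,100, 12×£3,800 (q = 62 of N = 101).
Relative gaps: (4100−700)/4100 = 0.8293 (×14); (4100−800)/4100 = 0.8049 (×7); (4100−1500)/4100 = 0.6341 (×21); (4100−3100)/4100 = 0.2439 (×8); (4100−3800)/4100 = 0.0732 (×12).
Squared: 0.6877 (×14); 0.6478 (×7); 0.4021 (×21); 0.0595 (×8); 0.0054 (×12).
Sum = 23.147531; P₂ = 23.147531 / 101 = 0.229.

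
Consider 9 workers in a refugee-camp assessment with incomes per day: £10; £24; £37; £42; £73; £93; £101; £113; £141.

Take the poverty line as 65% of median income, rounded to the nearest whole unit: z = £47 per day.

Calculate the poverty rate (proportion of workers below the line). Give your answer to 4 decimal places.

4 of the 9 workers have income below £47.
H = 4/9 = 0.4444.

0.4444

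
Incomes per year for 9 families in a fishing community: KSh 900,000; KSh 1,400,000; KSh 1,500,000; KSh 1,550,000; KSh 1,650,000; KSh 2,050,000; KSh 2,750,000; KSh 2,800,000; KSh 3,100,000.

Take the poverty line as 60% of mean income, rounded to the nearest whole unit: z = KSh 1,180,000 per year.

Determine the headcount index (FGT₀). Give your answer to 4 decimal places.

0.1111

1 of the 9 families have income below KSh 1,180,000.
H = 1/9 = 0.1111.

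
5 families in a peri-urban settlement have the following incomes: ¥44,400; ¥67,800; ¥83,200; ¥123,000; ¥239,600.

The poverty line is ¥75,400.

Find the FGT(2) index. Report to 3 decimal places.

Poor units: ¥44,400, ¥67,800 (q = 2 of N = 5).
Gap ratios (z−y)/z: (75400−44400)/75400 = 0.4111; (75400−67800)/75400 = 0.1008.
Squared: 0.1690; 0.0102.
Sum = 0.179196; P₂ = 0.179196 / 5 = 0.036.

0.036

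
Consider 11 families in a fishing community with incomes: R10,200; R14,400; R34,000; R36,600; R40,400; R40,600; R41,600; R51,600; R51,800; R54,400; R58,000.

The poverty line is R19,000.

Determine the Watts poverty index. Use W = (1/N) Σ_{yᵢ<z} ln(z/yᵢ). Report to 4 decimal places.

0.0818

Below z: R10,200, R14,400 (q = 2 of N = 11).
ln(z/y) terms: ln(19000/10200) = 0.6221; ln(19000/14400) = 0.2772.
W = 0.899262 / 11 = 0.0818.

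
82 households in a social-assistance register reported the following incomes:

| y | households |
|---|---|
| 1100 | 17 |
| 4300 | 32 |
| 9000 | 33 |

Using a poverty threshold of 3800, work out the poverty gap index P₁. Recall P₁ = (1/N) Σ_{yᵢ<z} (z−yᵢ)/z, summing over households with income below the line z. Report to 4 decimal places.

0.1473

Incomes under z: 17×1100 (q = 17 of N = 82).
Normalized shortfalls: (3800−1100)/3800 = 0.7105 (×17).
Σ = 12.078947. Dividing by the full population N = 82 gives P₁ = 0.1473.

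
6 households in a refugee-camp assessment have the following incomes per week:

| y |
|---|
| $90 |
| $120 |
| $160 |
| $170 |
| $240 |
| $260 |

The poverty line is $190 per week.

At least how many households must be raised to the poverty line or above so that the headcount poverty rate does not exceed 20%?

Currently q = 4 of N = 6 are below the line (H = 0.667).
A headcount ratio of at most 20% allows at most ⌊0.20 × 6⌋ = 1 poor households.
So at least 4 − 1 = 3 must be lifted.

3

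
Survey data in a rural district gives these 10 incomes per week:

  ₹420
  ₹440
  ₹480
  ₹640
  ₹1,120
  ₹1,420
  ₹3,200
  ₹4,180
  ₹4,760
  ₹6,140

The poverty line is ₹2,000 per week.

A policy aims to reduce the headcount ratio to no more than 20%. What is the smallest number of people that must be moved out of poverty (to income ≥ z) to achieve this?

Currently q = 6 of N = 10 are below the line (H = 0.600).
A headcount ratio of at most 20% allows at most ⌊0.20 × 10⌋ = 2 poor people.
So at least 6 − 2 = 4 must be lifted.

4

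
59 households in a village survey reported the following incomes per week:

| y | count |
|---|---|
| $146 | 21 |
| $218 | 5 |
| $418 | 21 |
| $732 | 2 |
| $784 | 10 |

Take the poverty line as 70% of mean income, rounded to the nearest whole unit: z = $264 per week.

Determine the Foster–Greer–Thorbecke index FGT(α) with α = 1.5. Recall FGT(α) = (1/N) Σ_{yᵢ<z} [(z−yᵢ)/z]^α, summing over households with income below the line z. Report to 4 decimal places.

Below z: 21×$146, 5×$218 (q = 26 of N = 59).
Relative gaps: (264−146)/264 = 0.4470 (×21); (264−218)/264 = 0.1742 (×5).
Raised to α = 1.5: 0.29883 (×21); 0.07273 (×5).
Sum = 6.638992; FGT(1.5) = 6.638992 / 59 = 0.1125.

0.1125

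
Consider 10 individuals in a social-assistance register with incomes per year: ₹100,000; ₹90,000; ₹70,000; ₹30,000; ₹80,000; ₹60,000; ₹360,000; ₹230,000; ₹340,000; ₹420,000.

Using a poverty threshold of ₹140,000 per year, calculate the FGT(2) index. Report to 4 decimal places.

Below the line: ₹30,000, ₹60,000, ₹70,000, ₹80,000, ₹90,000, ₹100,000 (q = 6 of N = 10).
Shortfall ratios: (140000−30000)/140000 = 0.7857; (140000−60000)/140000 = 0.5714; (140000−70000)/140000 = 0.5000; (140000−80000)/140000 = 0.4286; (140000−90000)/140000 = 0.3571; (140000−100000)/140000 = 0.2857.
Squared: 0.6173; 0.3265; 0.2500; 0.1837; 0.1276; 0.0816.
Sum = 1.586735; P₂ = 1.586735 / 10 = 0.1587.

0.1587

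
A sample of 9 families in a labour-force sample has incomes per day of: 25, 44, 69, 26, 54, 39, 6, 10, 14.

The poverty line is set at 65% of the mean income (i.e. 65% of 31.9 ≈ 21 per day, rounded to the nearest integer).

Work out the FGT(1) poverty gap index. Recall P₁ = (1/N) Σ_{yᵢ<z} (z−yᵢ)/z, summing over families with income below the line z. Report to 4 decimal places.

Below the line: 6, 10, 14 (q = 3 of N = 9).
Normalized shortfalls: (21−6)/21 = 0.7143; (21−10)/21 = 0.5238; (21−14)/21 = 0.3333.
Sum of shortfalls = 1.571429; P₁ averages over all N: 1.571429 / 9 = 0.1746.

0.1746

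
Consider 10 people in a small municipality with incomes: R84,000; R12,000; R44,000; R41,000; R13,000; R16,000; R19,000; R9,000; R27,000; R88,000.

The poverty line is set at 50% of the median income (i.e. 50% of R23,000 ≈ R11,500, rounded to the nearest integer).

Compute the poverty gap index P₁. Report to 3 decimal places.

Poor units: R9,000 (q = 1 of N = 10).
Relative gaps: (11500−9000)/11500 = 0.2174.
Sum of shortfalls = 0.217391; P₁ averages over all N: 0.217391 / 10 = 0.022.

0.022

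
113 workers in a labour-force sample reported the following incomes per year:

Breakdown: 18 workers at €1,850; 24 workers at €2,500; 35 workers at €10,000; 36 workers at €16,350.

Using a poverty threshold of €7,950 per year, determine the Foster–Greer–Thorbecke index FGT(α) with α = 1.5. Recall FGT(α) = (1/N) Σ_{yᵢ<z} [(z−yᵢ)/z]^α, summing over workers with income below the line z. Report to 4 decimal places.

Poor units: 18×€1,850, 24×€2,500 (q = 42 of N = 113).
Relative gaps: (7950−1850)/7950 = 0.7673 (×18); (7950−2500)/7950 = 0.6855 (×24).
Raised to α = 1.5: 0.67212 (×18); 0.56760 (×24).
Sum = 25.720536; FGT(1.5) = 25.720536 / 113 = 0.2276.

0.2276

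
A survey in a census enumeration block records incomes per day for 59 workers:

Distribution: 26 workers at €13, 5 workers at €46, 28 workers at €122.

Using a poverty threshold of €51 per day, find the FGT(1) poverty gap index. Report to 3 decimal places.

Incomes under z: 26×€13, 5×€46 (q = 31 of N = 59).
Gap ratios (z−y)/z: (51−13)/51 = 0.7451 (×26); (51−46)/51 = 0.0980 (×5).
Σ = 19.862745. Dividing by the full population N = 59 gives P₁ = 0.337.

0.337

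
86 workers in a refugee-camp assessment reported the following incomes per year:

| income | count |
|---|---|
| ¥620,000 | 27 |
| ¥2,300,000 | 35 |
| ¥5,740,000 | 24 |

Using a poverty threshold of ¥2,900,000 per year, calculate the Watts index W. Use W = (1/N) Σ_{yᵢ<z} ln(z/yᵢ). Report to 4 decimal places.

0.5787

Poor units: 27×¥620,000, 35×¥2,300,000 (q = 62 of N = 86).
Log gaps: ln(2900000/620000) = 1.5427 (×27); ln(2900000/2300000) = 0.2318 (×35).
W = 49.767213 / 86 = 0.5787.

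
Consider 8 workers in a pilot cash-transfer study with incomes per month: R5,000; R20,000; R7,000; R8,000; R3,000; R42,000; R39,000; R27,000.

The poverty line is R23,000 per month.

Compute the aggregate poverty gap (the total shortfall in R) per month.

Below the line: R3,000, R5,000, R7,000, R8,000, R20,000 (q = 5 of N = 8).
Individual gaps: 23000−3000 = 20000; 23000−5000 = 18000; 23000−7000 = 16000; 23000−8000 = 15000; 23000−20000 = 3000.
Aggregate gap = R72,000.

R72,000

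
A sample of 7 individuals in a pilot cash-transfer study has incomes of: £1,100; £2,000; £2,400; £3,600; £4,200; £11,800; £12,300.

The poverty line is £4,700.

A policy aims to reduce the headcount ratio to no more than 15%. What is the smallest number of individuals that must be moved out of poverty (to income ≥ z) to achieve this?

Currently q = 5 of N = 7 are below the line (H = 0.714).
A headcount ratio of at most 15% allows at most ⌊0.15 × 7⌋ = 1 poor individuals.
So at least 5 − 1 = 4 must be lifted.

4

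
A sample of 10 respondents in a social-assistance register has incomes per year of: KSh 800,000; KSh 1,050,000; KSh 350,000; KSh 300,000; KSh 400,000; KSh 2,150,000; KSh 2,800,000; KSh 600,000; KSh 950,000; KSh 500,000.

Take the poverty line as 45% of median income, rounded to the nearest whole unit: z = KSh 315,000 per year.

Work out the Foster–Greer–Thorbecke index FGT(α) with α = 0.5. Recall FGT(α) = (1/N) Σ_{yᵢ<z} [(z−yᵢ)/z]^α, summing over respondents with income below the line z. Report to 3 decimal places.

Below z: KSh 300,000 (q = 1 of N = 10).
Normalized shortfalls: (315000−300000)/315000 = 0.0476.
Raised to α = 0.5: 0.21822.
Sum = 0.218218; FGT(0.5) = 0.218218 / 10 = 0.022.

0.022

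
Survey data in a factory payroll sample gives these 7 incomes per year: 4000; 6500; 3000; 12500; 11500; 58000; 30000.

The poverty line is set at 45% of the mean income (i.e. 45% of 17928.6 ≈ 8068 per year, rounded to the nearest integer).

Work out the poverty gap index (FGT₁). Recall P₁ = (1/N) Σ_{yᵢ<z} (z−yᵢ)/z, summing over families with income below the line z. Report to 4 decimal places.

Below z: 3000, 4000, 6500 (q = 3 of N = 7).
Gap ratios (z−y)/z: (8068−3000)/8068 = 0.6282; (8068−4000)/8068 = 0.5042; (8068−6500)/8068 = 0.1943.
Sum of shortfalls = 1.326723; P₁ averages over all N: 1.326723 / 7 = 0.1895.

0.1895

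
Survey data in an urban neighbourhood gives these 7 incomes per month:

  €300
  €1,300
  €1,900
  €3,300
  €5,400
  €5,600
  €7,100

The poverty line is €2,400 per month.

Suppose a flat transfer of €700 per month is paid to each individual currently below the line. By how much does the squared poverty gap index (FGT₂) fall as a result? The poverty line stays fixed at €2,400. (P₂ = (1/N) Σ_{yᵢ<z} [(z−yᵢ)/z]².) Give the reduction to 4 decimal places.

0.0930

Before: below the line — €300, €1,300, €1,900; squared poverty gap index (FGT₂) = 0.145585.
After the €700 transfer: below the line — €1,000, €2,000; squared poverty gap index (FGT₂) = 0.052579.
Reduction = 0.145585 − 0.052579 = 0.0930.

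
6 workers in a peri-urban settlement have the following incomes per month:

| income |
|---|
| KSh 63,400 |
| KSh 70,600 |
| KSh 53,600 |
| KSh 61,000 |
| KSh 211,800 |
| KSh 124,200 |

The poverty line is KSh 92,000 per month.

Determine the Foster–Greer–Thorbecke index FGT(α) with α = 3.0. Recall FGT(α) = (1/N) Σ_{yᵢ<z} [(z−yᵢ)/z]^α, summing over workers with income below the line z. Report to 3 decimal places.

0.026

Incomes under z: KSh 53,600, KSh 61,000, KSh 63,400, KSh 70,600 (q = 4 of N = 6).
Shortfall ratios: (92000−53600)/92000 = 0.4174; (92000−61000)/92000 = 0.3370; (92000−63400)/92000 = 0.3109; (92000−70600)/92000 = 0.2326.
Raised to α = 3.0: 0.07272; 0.03826; 0.03004; 0.01259.
Sum = 0.153602; FGT(3.0) = 0.153602 / 6 = 0.026.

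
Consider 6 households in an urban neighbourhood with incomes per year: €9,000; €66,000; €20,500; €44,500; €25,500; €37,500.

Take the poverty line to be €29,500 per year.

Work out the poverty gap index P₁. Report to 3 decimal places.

0.189

Below the line: €9,000, €20,500, €25,500 (q = 3 of N = 6).
Relative gaps: (29500−9000)/29500 = 0.6949; (29500−20500)/29500 = 0.3051; (29500−25500)/29500 = 0.1356.
Sum of shortfalls = 1.135593; P₁ averages over all N: 1.135593 / 6 = 0.189.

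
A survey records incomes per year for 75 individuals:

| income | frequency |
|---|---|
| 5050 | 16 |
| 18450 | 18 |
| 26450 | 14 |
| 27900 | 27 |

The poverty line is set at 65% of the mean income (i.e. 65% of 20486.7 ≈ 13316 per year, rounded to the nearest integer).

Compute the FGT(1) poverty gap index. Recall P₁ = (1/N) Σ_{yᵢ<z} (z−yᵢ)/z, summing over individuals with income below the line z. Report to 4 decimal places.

0.1324

Incomes under z: 16×5050 (q = 16 of N = 75).
Gap ratios (z−y)/z: (13316−5050)/13316 = 0.6208 (×16).
Sum of shortfalls = 9.932112; P₁ averages over all N: 9.932112 / 75 = 0.1324.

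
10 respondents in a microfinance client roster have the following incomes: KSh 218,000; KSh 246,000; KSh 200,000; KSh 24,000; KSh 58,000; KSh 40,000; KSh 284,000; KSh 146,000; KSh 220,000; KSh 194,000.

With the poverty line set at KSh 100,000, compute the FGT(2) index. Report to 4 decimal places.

0.1114

Poor units: KSh 24,000, KSh 40,000, KSh 58,000 (q = 3 of N = 10).
Shortfall ratios: (100000−24000)/100000 = 0.7600; (100000−40000)/100000 = 0.6000; (100000−58000)/100000 = 0.4200.
Squared: 0.5776; 0.3600; 0.1764.
Sum = 1.114000; P₂ = 1.114000 / 10 = 0.1114.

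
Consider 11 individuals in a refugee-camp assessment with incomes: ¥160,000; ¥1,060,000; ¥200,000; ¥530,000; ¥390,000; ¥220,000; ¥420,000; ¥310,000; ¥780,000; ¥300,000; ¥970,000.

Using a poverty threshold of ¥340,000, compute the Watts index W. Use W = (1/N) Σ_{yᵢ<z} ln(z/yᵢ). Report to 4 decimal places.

Below the line: ¥160,000, ¥200,000, ¥220,000, ¥300,000, ¥310,000 (q = 5 of N = 11).
ln(z/y) terms: ln(340000/160000) = 0.7538; ln(340000/200000) = 0.5306; ln(340000/220000) = 0.4353; ln(340000/300000) = 0.1252; ln(340000/310000) = 0.0924.
W = 1.937255 / 11 = 0.1761.

0.1761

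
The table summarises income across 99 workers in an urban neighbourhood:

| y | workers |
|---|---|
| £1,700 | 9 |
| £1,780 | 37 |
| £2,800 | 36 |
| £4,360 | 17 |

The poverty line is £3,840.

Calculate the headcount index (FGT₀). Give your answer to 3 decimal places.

0.828

82 of the 99 workers have income below £3,840.
H = 82/99 = 0.828.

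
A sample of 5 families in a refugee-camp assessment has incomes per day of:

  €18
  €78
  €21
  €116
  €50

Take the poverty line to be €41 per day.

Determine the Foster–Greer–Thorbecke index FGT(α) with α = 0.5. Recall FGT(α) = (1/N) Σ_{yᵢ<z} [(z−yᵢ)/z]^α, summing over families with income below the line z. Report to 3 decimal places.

Below the line: €18, €21 (q = 2 of N = 5).
Gap ratios (z−y)/z: (41−18)/41 = 0.5610; (41−21)/41 = 0.4878.
Raised to α = 0.5: 0.74898; 0.69843.
Sum = 1.447413; FGT(0.5) = 1.447413 / 5 = 0.289.

0.289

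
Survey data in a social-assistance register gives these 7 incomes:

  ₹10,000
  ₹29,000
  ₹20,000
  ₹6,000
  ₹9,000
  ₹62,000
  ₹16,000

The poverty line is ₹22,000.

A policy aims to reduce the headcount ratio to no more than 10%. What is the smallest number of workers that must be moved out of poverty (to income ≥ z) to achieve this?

5

5 of the 7 workers are poor, so H = 5/7 = 0.714.
A headcount ratio of at most 10% allows at most ⌊0.10 × 7⌋ = 0 poor workers.
So at least 5 − 0 = 5 must be lifted.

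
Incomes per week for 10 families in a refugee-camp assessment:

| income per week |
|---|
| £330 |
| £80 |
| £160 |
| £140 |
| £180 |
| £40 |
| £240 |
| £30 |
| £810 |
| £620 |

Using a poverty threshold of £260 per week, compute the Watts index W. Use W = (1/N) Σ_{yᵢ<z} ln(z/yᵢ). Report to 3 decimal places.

Below the line: £30, £40, £80, £140, £160, £180, £240 (q = 7 of N = 10).
Log gaps: ln(260/30) = 2.1595; ln(260/40) = 1.8718; ln(260/80) = 1.1787; ln(260/140) = 0.6190; ln(260/160) = 0.4855; ln(260/180) = 0.3677; ln(260/240) = 0.0800.
W = 6.762256 / 10 = 0.676.

0.676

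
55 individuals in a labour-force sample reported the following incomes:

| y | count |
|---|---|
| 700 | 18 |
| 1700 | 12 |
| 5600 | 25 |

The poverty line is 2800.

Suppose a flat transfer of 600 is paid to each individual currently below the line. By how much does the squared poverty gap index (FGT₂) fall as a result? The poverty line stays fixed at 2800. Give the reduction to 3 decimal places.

0.117

Before: below the line — 18×700, 12×1700; squared poverty gap index (FGT₂) = 0.21776.
After the 600 transfer: below the line — 18×1300, 12×2300; squared poverty gap index (FGT₂) = 0.10088.
Reduction = 0.21776 − 0.10088 = 0.117.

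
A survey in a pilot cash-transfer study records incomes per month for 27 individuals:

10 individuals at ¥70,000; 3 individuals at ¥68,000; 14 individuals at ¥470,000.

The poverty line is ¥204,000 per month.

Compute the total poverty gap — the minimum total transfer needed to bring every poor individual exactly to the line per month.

Below the line: 3×¥68,000, 10×¥70,000 (q = 13 of N = 27).
Individual gaps: 3×(204000−68000) = 408000; 10×(204000−70000) = 1340000.
Aggregate gap = ¥1,748,000.

¥1,748,000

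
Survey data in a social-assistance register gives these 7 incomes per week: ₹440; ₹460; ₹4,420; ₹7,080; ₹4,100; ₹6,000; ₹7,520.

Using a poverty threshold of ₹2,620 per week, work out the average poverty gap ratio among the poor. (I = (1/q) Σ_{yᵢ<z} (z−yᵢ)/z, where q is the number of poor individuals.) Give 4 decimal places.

Incomes under z: ₹440, ₹460 (q = 2 of N = 7).
Relative gaps: 0.8321, 0.8244; sum = 1.656489.
I averages over the q = 2 poor units only: 1.656489 / 2 = 0.8282.

0.8282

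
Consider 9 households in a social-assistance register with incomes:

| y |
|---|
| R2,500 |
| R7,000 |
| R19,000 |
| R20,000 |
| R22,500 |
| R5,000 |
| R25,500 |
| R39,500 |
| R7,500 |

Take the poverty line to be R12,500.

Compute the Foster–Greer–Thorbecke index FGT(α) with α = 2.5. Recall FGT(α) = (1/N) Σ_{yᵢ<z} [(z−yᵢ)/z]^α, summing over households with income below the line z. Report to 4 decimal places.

Below the line: R2,500, R5,000, R7,000, R7,500 (q = 4 of N = 9).
Normalized shortfalls: (12500−2500)/12500 = 0.8000; (12500−5000)/12500 = 0.6000; (12500−7000)/12500 = 0.4400; (12500−7500)/12500 = 0.4000.
Raised to α = 2.5: 0.57243; 0.27885; 0.12842; 0.10119.
Sum = 1.080901; FGT(2.5) = 1.080901 / 9 = 0.1201.

0.1201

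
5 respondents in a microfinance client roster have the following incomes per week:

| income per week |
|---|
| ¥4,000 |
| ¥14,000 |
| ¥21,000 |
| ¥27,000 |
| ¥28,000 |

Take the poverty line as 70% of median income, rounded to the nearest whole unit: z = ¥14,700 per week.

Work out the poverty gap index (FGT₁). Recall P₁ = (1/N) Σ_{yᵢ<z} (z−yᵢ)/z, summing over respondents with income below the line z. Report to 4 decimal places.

0.1551

Incomes under z: ¥4,000, ¥14,000 (q = 2 of N = 5).
Gap ratios (z−y)/z: (14700−4000)/14700 = 0.7279; (14700−14000)/14700 = 0.0476.
Σ = 0.775510. Dividing by the full population N = 5 gives P₁ = 0.1551.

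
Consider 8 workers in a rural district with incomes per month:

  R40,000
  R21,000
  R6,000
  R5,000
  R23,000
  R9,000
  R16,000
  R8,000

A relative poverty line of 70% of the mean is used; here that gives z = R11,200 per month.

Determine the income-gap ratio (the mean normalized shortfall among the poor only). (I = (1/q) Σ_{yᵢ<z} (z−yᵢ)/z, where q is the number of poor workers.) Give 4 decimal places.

0.3750

Poor units: R5,000, R6,000, R8,000, R9,000 (q = 4 of N = 8).
Relative gaps: 0.5536, 0.4643, 0.2857, 0.1964; sum = 1.500000.
The income-gap ratio divides by q (the poor only): 1.500000 / 4 = 0.3750.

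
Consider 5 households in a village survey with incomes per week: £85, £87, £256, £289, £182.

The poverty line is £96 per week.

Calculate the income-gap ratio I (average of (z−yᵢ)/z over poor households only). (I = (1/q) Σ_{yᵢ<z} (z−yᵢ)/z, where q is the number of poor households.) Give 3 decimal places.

0.104

Incomes under z: £85, £87 (q = 2 of N = 5).
Relative gaps: 0.1146, 0.0938; sum = 0.208333.
The income-gap ratio divides by q (the poor only): 0.208333 / 2 = 0.104.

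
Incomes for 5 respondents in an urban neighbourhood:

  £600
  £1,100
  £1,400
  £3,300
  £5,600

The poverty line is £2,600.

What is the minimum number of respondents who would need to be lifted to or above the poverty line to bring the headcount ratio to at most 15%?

Currently q = 3 of N = 5 are below the line (H = 0.600).
A headcount ratio of at most 15% allows at most ⌊0.15 × 5⌋ = 0 poor respondents.
So at least 3 − 0 = 3 must be lifted.

3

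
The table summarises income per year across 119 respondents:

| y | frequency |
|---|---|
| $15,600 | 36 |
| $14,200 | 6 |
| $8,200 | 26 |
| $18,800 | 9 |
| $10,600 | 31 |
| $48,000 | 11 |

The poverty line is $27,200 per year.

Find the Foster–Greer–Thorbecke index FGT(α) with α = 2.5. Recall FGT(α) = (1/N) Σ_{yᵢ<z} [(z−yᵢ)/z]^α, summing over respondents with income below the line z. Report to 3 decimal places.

0.213

Poor units: 26×$8,200, 31×$10,600, 6×$14,200, 36×$15,600, 9×$18,800 (q = 108 of N = 119).
Shortfall ratios: (27200−8200)/27200 = 0.6985 (×26); (27200−10600)/27200 = 0.6103 (×31); (27200−14200)/27200 = 0.4779 (×6); (27200−15600)/27200 = 0.4265 (×36); (27200−18800)/27200 = 0.3088 (×9).
Raised to α = 2.5: 0.40781 (×26); 0.29097 (×31); 0.15792 (×6); 0.11877 (×36); 0.05300 (×9).
Sum = 25.323614; FGT(2.5) = 25.323614 / 119 = 0.213.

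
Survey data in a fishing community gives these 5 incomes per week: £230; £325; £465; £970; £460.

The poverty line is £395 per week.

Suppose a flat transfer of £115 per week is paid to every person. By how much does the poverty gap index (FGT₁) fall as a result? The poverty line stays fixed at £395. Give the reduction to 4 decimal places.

Before: below the line — £230, £325; poverty gap index (FGT₁) = 0.118987.
After the £115 transfer: below the line — £345; poverty gap index (FGT₁) = 0.025316.
Reduction = 0.118987 − 0.025316 = 0.0937.

0.0937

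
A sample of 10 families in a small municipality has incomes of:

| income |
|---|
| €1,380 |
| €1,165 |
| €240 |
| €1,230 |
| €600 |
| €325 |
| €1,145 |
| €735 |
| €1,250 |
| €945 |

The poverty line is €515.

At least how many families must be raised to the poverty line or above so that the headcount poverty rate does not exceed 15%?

Currently q = 2 of N = 10 are below the line (H = 0.200).
A headcount ratio of at most 15% allows at most ⌊0.15 × 10⌋ = 1 poor families.
So at least 2 − 1 = 1 must be lifted.

1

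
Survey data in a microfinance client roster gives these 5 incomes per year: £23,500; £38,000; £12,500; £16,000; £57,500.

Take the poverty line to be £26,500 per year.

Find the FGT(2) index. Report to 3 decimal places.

Below the line: £12,500, £16,000, £23,500 (q = 3 of N = 5).
Relative gaps: (26500−12500)/26500 = 0.5283; (26500−16000)/26500 = 0.3962; (26500−23500)/26500 = 0.1132.
Squared: 0.2791; 0.1570; 0.0128.
Sum = 0.448914; P₂ = 0.448914 / 5 = 0.090.

0.090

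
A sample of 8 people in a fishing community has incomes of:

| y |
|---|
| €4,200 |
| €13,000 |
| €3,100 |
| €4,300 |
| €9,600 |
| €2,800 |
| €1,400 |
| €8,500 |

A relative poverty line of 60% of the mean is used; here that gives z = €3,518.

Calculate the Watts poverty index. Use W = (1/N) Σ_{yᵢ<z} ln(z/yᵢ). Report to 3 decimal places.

0.160

Below the line: €1,400, €2,800, €3,100 (q = 3 of N = 8).
Log shortfalls: ln(3518/1400) = 0.9214; ln(3518/2800) = 0.2283; ln(3518/3100) = 0.1265.
W = 1.276184 / 8 = 0.160.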